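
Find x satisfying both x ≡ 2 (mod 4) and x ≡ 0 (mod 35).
70

Using Chinese Remainder Theorem:
M = 4 × 35 = 140
M1 = 35, M2 = 4
y1 = 35^(-1) mod 4 = 3
y2 = 4^(-1) mod 35 = 9
x = (2×35×3 + 0×4×9) mod 140 = 70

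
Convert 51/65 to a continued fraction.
[0; 1, 3, 1, 1, 1, 4]

Euclidean algorithm steps:
51 = 0 × 65 + 51
65 = 1 × 51 + 14
51 = 3 × 14 + 9
14 = 1 × 9 + 5
9 = 1 × 5 + 4
5 = 1 × 4 + 1
4 = 4 × 1 + 0
Continued fraction: [0; 1, 3, 1, 1, 1, 4]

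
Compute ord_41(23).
10

41 is prime, so ord(23) divides φ(41) = 40.
Divisors of 40: 1, 2, 4, 5, 8, 10, 20, 40.
Repeated squaring: 23^1 ≡ 23, 23^2 ≡ 37, 23^4 ≡ 16, 23^8 ≡ 10, 23^16 ≡ 18, 23^32 ≡ 37 (mod 41).
Test 23^d mod 41 for each divisor d in increasing order:
23^1 ≡ 23
23^2 ≡ 37
23^4 ≡ 16
23^5 = 23^4·23^1 ≡ 40
23^8 ≡ 10
23^10 = 23^8·23^2 ≡ 1  ← first divisor giving 1
The order is 10.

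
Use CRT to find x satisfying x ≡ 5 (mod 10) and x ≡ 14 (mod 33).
245

Using Chinese Remainder Theorem:
M = 10 × 33 = 330
M1 = 33, M2 = 10
y1 = 33^(-1) mod 10 = 7
y2 = 10^(-1) mod 33 = 10
x = (5×33×7 + 14×10×10) mod 330 = 245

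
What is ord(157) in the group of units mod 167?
83

167 is prime, so ord(157) divides φ(167) = 166.
Divisors of 166: 1, 2, 83, 166.
Repeated squaring: 157^1 ≡ 157, 157^2 ≡ 100, 157^4 ≡ 147, 157^8 ≡ 66, 157^16 ≡ 14, 157^32 ≡ 29, 157^64 ≡ 6, 157^128 ≡ 36 (mod 167).
Test 157^d mod 167 for each divisor d in increasing order:
157^1 ≡ 157
157^2 ≡ 100
157^83 = 157^64·157^16·157^2·157^1 ≡ 1  ← first divisor giving 1
The order is 83.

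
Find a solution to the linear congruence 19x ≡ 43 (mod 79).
x ≡ 48 (mod 79)

gcd(19, 79) = 1, which divides 43, so solutions exist.
Find 19^(-1) mod 79 by the extended Euclidean algorithm:
79 = 4 × 19 + 3  ⟹  3 = (1)·79 + (-4)·19
19 = 6 × 3 + 1  ⟹  1 = (-6)·79 + (25)·19
So (25)·19 ≡ 1 (mod 79), i.e. 19^(-1) ≡ 25 (mod 79).
x ≡ 25 × 43 = 1075 ≡ 48 (mod 79).
Check: 19 × 48 = 912 ≡ 43 (mod 79).
Unique solution: x ≡ 48 (mod 79)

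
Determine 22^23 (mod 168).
64

Repeated squaring. Binary of 23 = 10111.
22^1 ≡ 22 (mod 168); 22^2 ≡ 148 (mod 168); 22^4 ≡ 64 (mod 168); 22^8 ≡ 64 (mod 168); 22^16 ≡ 64 (mod 168)
22^23 = 22^1 × 22^2 × 22^4 × 22^16 ≡ 64 (mod 168)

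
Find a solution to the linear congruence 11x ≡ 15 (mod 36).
x ≡ 21 (mod 36)

gcd(11, 36) = 1, which divides 15, so solutions exist.
Find 11^(-1) mod 36 by the extended Euclidean algorithm:
36 = 3 × 11 + 3  ⟹  3 = (1)·36 + (-3)·11
11 = 3 × 3 + 2  ⟹  2 = (-3)·36 + (10)·11
3 = 1 × 2 + 1  ⟹  1 = (4)·36 + (-13)·11
So (-13)·11 ≡ 1 (mod 36), i.e. 11^(-1) ≡ -13 ≡ 23 (mod 36).
x ≡ 23 × 15 = 345 ≡ 21 (mod 36).
Check: 11 × 21 = 231 ≡ 15 (mod 36).
Unique solution: x ≡ 21 (mod 36)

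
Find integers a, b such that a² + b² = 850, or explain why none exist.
3² + 29² (a=3, b=29)

Factorization: 850 = 2 × 5^2 × 17
By Fermat: n is sum of two squares iff every prime p ≡ 3 (mod 4) appears to even power.
All primes ≡ 3 (mod 4) appear to even power.
Search a = 0, 1, 2, … for 850 - a² a perfect square: first hit at a = 3: 850 - 9 = 841 = 29².
850 = 3² + 29² = 9 + 841 ✓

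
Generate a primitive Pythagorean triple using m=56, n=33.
(2047, 3696, 4225)

Euclid's formula: a = m² - n², b = 2mn, c = m² + n²
m = 56, n = 33
a = 56² - 33² = 3136 - 1089 = 2047
b = 2 × 56 × 33 = 3696
c = 56² + 33² = 3136 + 1089 = 4225
Verification: 2047² + 3696² = 4190209 + 13660416 = 17850625 = 4225² ✓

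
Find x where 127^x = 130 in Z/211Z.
163

Baby-step giant-step with step n = ⌈√211⌉ = 15.
Baby steps 127^j mod 211 (j:value) for j=0..14: 0:1, 1:127, 2:93, 3:206, 4:209, 5:168, 6:25, 7:10, 8:4, 9:86, 10:161, 11:191, 12:203, 13:39, 14:100.
Giant-step multiplier: 127^(-15) ≡ 127^(210-15) = 127^195 ≡ 153 (mod 211).
Giant steps γ_i = 130·153^i mod 211: γ_0=130, γ_1=56, γ_2=128, γ_3=172, γ_4=152, γ_5=46, γ_6=75, γ_7=81, γ_8=155, γ_9=83, γ_10=39 (in table at j=13).
x = i·n + j = 10·15 + 13 = 163.
Check: 127^163 ≡ 130 (mod 211).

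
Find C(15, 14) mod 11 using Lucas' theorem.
4

Using Lucas' theorem:
Write n=15 and k=14 in base 11:
n in base 11: [1, 4]
k in base 11: [1, 3]
C(15,14) mod 11 = ∏ C(n_i, k_i) mod 11
Digit binomials (mod 11): C(1,1) = 1; C(4,3) = 4
Product: 1 × 4 = 4 ≡ 4 (mod 11)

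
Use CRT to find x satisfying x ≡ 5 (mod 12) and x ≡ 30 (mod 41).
317

Using Chinese Remainder Theorem:
M = 12 × 41 = 492
M1 = 41, M2 = 12
y1 = 41^(-1) mod 12 = 5
y2 = 12^(-1) mod 41 = 24
x = (5×41×5 + 30×12×24) mod 492 = 317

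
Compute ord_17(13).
4

17 is prime, so ord(13) divides φ(17) = 16.
Divisors of 16: 1, 2, 4, 8, 16.
Repeated squaring: 13^1 ≡ 13, 13^2 ≡ 16, 13^4 ≡ 1, 13^8 ≡ 1, 13^16 ≡ 1 (mod 17).
Test 13^d mod 17 for each divisor d in increasing order:
13^1 ≡ 13
13^2 ≡ 16
13^4 ≡ 1  ← first divisor giving 1
The order is 4.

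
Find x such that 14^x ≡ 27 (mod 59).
14

Baby-step giant-step with step n = ⌈√59⌉ = 8.
Baby steps 14^j mod 59 (j:value) for j=0..7: 0:1, 1:14, 2:19, 3:30, 4:7, 5:39, 6:15, 7:33.
Giant-step multiplier: 14^(-8) ≡ 14^(58-8) = 14^50 ≡ 53 (mod 59).
Giant steps γ_i = 27·53^i mod 59: γ_0=27, γ_1=15 (in table at j=6).
x = i·n + j = 1·8 + 6 = 14.
Check: 14^14 ≡ 27 (mod 59).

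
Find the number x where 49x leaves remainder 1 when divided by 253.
31

gcd(49, 253) = 1, so the inverse exists.
Extended Euclidean algorithm on (253, 49):
253 = 5 × 49 + 8  ⟹  8 = (1)·253 + (-5)·49
49 = 6 × 8 + 1  ⟹  1 = (-6)·253 + (31)·49
So (31)·49 ≡ 1 (mod 253), i.e. 49^(-1) ≡ 31 (mod 253).
Check: 49 × 31 = 1519 ≡ 1 (mod 253)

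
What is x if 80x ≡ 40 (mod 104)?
x ≡ 7 (mod 13)

gcd(80, 104) = 8, which divides 40, so solutions exist.
Divide through by 8: 10x ≡ 5 (mod 13).
Find 10^(-1) mod 13 by the extended Euclidean algorithm:
13 = 1 × 10 + 3  ⟹  3 = (1)·13 + (-1)·10
10 = 3 × 3 + 1  ⟹  1 = (-3)·13 + (4)·10
So (4)·10 ≡ 1 (mod 13), i.e. 10^(-1) ≡ 4 (mod 13).
x ≡ 4 × 5 = 20 ≡ 7 (mod 13).
Check: 80 × 7 = 560 ≡ 40 (mod 104).
x ≡ 7 (mod 13), giving 8 solutions mod 104.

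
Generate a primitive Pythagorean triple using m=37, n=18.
(1045, 1332, 1693)

Euclid's formula: a = m² - n², b = 2mn, c = m² + n²
m = 37, n = 18
a = 37² - 18² = 1369 - 324 = 1045
b = 2 × 37 × 18 = 1332
c = 37² + 18² = 1369 + 324 = 1693
Verification: 1045² + 1332² = 1092025 + 1774224 = 2866249 = 1693² ✓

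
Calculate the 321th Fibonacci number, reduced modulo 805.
771

Matrix identity: Q^n = [[F_(n+1), F_n], [F_n, F_(n-1)]] with Q = [[1,1],[1,0]].
n = 321 = 101000001₂. Square-and-multiply, entries mod 805:
Q^1 = [[1,1],[1,0]]
Q^2 = (Q^1)² = [[2,1],[1,1]]
Q^5 = (Q^2)²·Q = [[8,5],[5,3]]
Q^10 = (Q^5)² = [[89,55],[55,34]]
Q^20 = (Q^10)² = [[481,325],[325,156]]
Q^40 = (Q^20)² = [[496,140],[140,356]]
Q^80 = (Q^40)² = [[771,140],[140,631]]
Q^160 = (Q^80)² = [[631,665],[665,771]]
Q^321 = (Q^160)²·Q = [[106,771],[771,140]]
F_321 mod 805 = Q^321[0][1] = 771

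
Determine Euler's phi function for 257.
256

257 = 257
φ(n) = n × ∏(1 - 1/p) for each prime p dividing n
φ(257) = 257 × (1 - 1/257) = 256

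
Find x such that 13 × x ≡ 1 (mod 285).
22

gcd(13, 285) = 1, so the inverse exists.
Extended Euclidean algorithm on (285, 13):
285 = 21 × 13 + 12  ⟹  12 = (1)·285 + (-21)·13
13 = 1 × 12 + 1  ⟹  1 = (-1)·285 + (22)·13
So (22)·13 ≡ 1 (mod 285), i.e. 13^(-1) ≡ 22 (mod 285).
Check: 13 × 22 = 286 ≡ 1 (mod 285)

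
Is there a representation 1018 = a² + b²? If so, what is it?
17² + 27² (a=17, b=27)

Factorization: 1018 = 2 × 509
By Fermat: n is sum of two squares iff every prime p ≡ 3 (mod 4) appears to even power.
All primes ≡ 3 (mod 4) appear to even power.
Search a = 0, 1, 2, … for 1018 - a² a perfect square: first hit at a = 17: 1018 - 289 = 729 = 27².
1018 = 17² + 27² = 289 + 729 ✓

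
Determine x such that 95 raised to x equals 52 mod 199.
42

Baby-step giant-step with step n = ⌈√199⌉ = 15.
Baby steps 95^j mod 199 (j:value) for j=0..14: 0:1, 1:95, 2:70, 3:83, 4:124, 5:39, 6:123, 7:143, 8:53, 9:60, 10:128, 11:21, 12:5, 13:77, 14:151.
Giant-step multiplier: 95^(-15) ≡ 95^(198-15) = 95^183 ≡ 82 (mod 199).
Giant steps γ_i = 52·82^i mod 199: γ_0=52, γ_1=85, γ_2=5 (in table at j=12).
x = i·n + j = 2·15 + 12 = 42.
Check: 95^42 ≡ 52 (mod 199).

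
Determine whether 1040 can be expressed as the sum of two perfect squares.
4² + 32² (a=4, b=32)

Factorization: 1040 = 2^4 × 5 × 13
By Fermat: n is sum of two squares iff every prime p ≡ 3 (mod 4) appears to even power.
All primes ≡ 3 (mod 4) appear to even power.
Search a = 0, 1, 2, … for 1040 - a² a perfect square: first hit at a = 4: 1040 - 16 = 1024 = 32².
1040 = 4² + 32² = 16 + 1024 ✓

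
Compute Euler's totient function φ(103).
102

103 = 103
φ(n) = n × ∏(1 - 1/p) for each prime p dividing n
φ(103) = 103 × (1 - 1/103) = 102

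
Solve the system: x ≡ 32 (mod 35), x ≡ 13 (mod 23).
312

Using Chinese Remainder Theorem:
M = 35 × 23 = 805
M1 = 23, M2 = 35
y1 = 23^(-1) mod 35 = 32
y2 = 35^(-1) mod 23 = 2
x = (32×23×32 + 13×35×2) mod 805 = 312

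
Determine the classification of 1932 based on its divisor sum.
abundant

Proper divisors of 1932: sum = 1 + 2 + 3 + 4 + 6 + 7 + 12 + 14 + ... + 322 + 483 + 644 + 966 (23 divisors) = 3444
Since 3444 > 1932, 1932 is abundant.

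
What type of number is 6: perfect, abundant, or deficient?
perfect

Proper divisors of 6: sum = 1 + 2 + 3 = 6
Since 6 = 6, 6 is perfect.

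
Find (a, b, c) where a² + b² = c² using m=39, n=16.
(1265, 1248, 1777)

Euclid's formula: a = m² - n², b = 2mn, c = m² + n²
m = 39, n = 16
a = 39² - 16² = 1521 - 256 = 1265
b = 2 × 39 × 16 = 1248
c = 39² + 16² = 1521 + 256 = 1777
Verification: 1265² + 1248² = 1600225 + 1557504 = 3157729 = 1777² ✓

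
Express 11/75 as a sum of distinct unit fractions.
1/7 + 1/263 + 1/138075

Greedy algorithm:
11/75: ceiling(75/11) = 7, use 1/7
2/525: ceiling(525/2) = 263, use 1/263
1/138075: ceiling(138075/1) = 138075, use 1/138075
Result: 11/75 = 1/7 + 1/263 + 1/138075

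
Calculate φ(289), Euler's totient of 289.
272

289 = 17^2
φ(n) = n × ∏(1 - 1/p) for each prime p dividing n
φ(289) = 289 × (1 - 1/17) = 272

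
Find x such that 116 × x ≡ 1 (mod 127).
23

gcd(116, 127) = 1, so the inverse exists.
Extended Euclidean algorithm on (127, 116):
127 = 1 × 116 + 11  ⟹  11 = (1)·127 + (-1)·116
116 = 10 × 11 + 6  ⟹  6 = (-10)·127 + (11)·116
11 = 1 × 6 + 5  ⟹  5 = (11)·127 + (-12)·116
6 = 1 × 5 + 1  ⟹  1 = (-21)·127 + (23)·116
So (23)·116 ≡ 1 (mod 127), i.e. 116^(-1) ≡ 23 (mod 127).
Check: 116 × 23 = 2668 ≡ 1 (mod 127)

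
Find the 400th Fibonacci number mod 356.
3

Matrix identity: Q^n = [[F_(n+1), F_n], [F_n, F_(n-1)]] with Q = [[1,1],[1,0]].
n = 400 = 110010000₂. Square-and-multiply, entries mod 356:
Q^1 = [[1,1],[1,0]]
Q^3 = (Q^1)²·Q = [[3,2],[2,1]]
Q^6 = (Q^3)² = [[13,8],[8,5]]
Q^12 = (Q^6)² = [[233,144],[144,89]]
Q^25 = (Q^12)²·Q = [[353,265],[265,88]]
Q^50 = (Q^25)² = [[102,97],[97,5]]
Q^100 = (Q^50)² = [[233,55],[55,178]]
Q^200 = (Q^100)² = [[354,177],[177,177]]
Q^400 = (Q^200)² = [[5,3],[3,2]]
F_400 mod 356 = Q^400[0][1] = 3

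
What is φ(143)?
120

143 = 11 × 13
φ(n) = n × ∏(1 - 1/p) for each prime p dividing n
φ(143) = 143 × (1 - 1/11) × (1 - 1/13) = 120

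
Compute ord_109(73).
27

109 is prime, so ord(73) divides φ(109) = 108.
Divisors of 108: 1, 2, 3, 4, 6, 9, 12, 18, 27, 36, 54, 108.
Repeated squaring: 73^1 ≡ 73, 73^2 ≡ 97, 73^4 ≡ 35, 73^8 ≡ 26, 73^16 ≡ 22, 73^32 ≡ 48, 73^64 ≡ 15 (mod 109).
Test 73^d mod 109 for each divisor d in increasing order:
73^1 ≡ 73
73^2 ≡ 97
73^3 = 73^2·73^1 ≡ 105
73^4 ≡ 35
73^6 = 73^4·73^2 ≡ 16
73^9 = 73^8·73^1 ≡ 45
73^12 = 73^8·73^4 ≡ 38
73^18 = 73^16·73^2 ≡ 63
73^27 = 73^16·73^8·73^2·73^1 ≡ 1  ← first divisor giving 1
The order is 27.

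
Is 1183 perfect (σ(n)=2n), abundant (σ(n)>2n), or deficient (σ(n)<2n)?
deficient

Proper divisors of 1183: sum = 1 + 7 + 13 + 91 + 169 = 281
Since 281 < 1183, 1183 is deficient.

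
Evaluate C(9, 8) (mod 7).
2

Using Lucas' theorem:
Write n=9 and k=8 in base 7:
n in base 7: [1, 2]
k in base 7: [1, 1]
C(9,8) mod 7 = ∏ C(n_i, k_i) mod 7
Digit binomials (mod 7): C(1,1) = 1; C(2,1) = 2
Product: 1 × 2 = 2 ≡ 2 (mod 7)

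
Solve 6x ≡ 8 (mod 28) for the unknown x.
x ≡ 6 (mod 14)

gcd(6, 28) = 2, which divides 8, so solutions exist.
Divide through by 2: 3x ≡ 4 (mod 14).
Find 3^(-1) mod 14 by the extended Euclidean algorithm:
14 = 4 × 3 + 2  ⟹  2 = (1)·14 + (-4)·3
3 = 1 × 2 + 1  ⟹  1 = (-1)·14 + (5)·3
So (5)·3 ≡ 1 (mod 14), i.e. 3^(-1) ≡ 5 (mod 14).
x ≡ 5 × 4 = 20 ≡ 6 (mod 14).
Check: 6 × 6 = 36 ≡ 8 (mod 28).
x ≡ 6 (mod 14), giving 2 solutions mod 28.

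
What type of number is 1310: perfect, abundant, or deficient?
deficient

Proper divisors of 1310: sum = 1 + 2 + 5 + 10 + 131 + 262 + 655 = 1066
Since 1066 < 1310, 1310 is deficient.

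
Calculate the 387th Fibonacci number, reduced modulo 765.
578

Matrix identity: Q^n = [[F_(n+1), F_n], [F_n, F_(n-1)]] with Q = [[1,1],[1,0]].
n = 387 = 110000011₂. Square-and-multiply, entries mod 765:
Q^1 = [[1,1],[1,0]]
Q^3 = (Q^1)²·Q = [[3,2],[2,1]]
Q^6 = (Q^3)² = [[13,8],[8,5]]
Q^12 = (Q^6)² = [[233,144],[144,89]]
Q^24 = (Q^12)² = [[55,468],[468,352]]
Q^48 = (Q^24)² = [[199,756],[756,208]]
Q^96 = (Q^48)² = [[667,162],[162,505]]
Q^193 = (Q^96)²·Q = [[37,658],[658,144]]
Q^387 = (Q^193)²·Q = [[336,578],[578,523]]
F_387 mod 765 = Q^387[0][1] = 578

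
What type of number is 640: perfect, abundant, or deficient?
abundant

Proper divisors of 640: sum = 1 + 2 + 4 + 5 + 8 + 10 + 16 + 20 + 32 + 40 + 64 + 80 + 128 + 160 + 320 = 890
Since 890 > 640, 640 is abundant.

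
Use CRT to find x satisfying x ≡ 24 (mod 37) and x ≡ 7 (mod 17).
24

Using Chinese Remainder Theorem:
M = 37 × 17 = 629
M1 = 17, M2 = 37
y1 = 17^(-1) mod 37 = 24
y2 = 37^(-1) mod 17 = 6
x = (24×17×24 + 7×37×6) mod 629 = 24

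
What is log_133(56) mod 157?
66

Baby-step giant-step with step n = ⌈√157⌉ = 13.
Baby steps 133^j mod 157 (j:value) for j=0..12: 0:1, 1:133, 2:105, 3:149, 4:35, 5:102, 6:64, 7:34, 8:126, 9:116, 10:42, 11:91, 12:14.
Giant-step multiplier: 133^(-13) ≡ 133^(156-13) = 133^143 ≡ 107 (mod 157).
Giant steps γ_i = 56·107^i mod 157: γ_0=56, γ_1=26, γ_2=113, γ_3=2, γ_4=57, γ_5=133 (in table at j=1).
x = i·n + j = 5·13 + 1 = 66.
Check: 133^66 ≡ 56 (mod 157).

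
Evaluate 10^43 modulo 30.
10

Repeated squaring. Binary of 43 = 101011.
10^1 ≡ 10 (mod 30); 10^2 ≡ 10 (mod 30); 10^4 ≡ 10 (mod 30); 10^8 ≡ 10 (mod 30); 10^16 ≡ 10 (mod 30); 10^32 ≡ 10 (mod 30)
10^43 = 10^1 × 10^2 × 10^8 × 10^32 ≡ 10 (mod 30)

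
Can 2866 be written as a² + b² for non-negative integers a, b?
29² + 45² (a=29, b=45)

Factorization: 2866 = 2 × 1433
By Fermat: n is sum of two squares iff every prime p ≡ 3 (mod 4) appears to even power.
All primes ≡ 3 (mod 4) appear to even power.
Search a = 0, 1, 2, … for 2866 - a² a perfect square: first hit at a = 29: 2866 - 841 = 2025 = 45².
2866 = 29² + 45² = 841 + 2025 ✓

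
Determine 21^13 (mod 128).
101

Repeated squaring. Binary of 13 = 1101.
21^1 ≡ 21 (mod 128); 21^2 ≡ 57 (mod 128); 21^4 ≡ 49 (mod 128); 21^8 ≡ 97 (mod 128)
21^13 = 21^1 × 21^4 × 21^8 ≡ 101 (mod 128)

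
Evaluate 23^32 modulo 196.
109

Repeated squaring. Binary of 32 = 100000.
23^1 ≡ 23 (mod 196); 23^2 ≡ 137 (mod 196); 23^4 ≡ 149 (mod 196); 23^8 ≡ 53 (mod 196); 23^16 ≡ 65 (mod 196); 23^32 ≡ 109 (mod 196)
23^32 = 23^32 ≡ 109 (mod 196)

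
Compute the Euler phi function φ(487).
486

487 = 487
φ(n) = n × ∏(1 - 1/p) for each prime p dividing n
φ(487) = 487 × (1 - 1/487) = 486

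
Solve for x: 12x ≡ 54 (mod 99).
x ≡ 21 (mod 33)

gcd(12, 99) = 3, which divides 54, so solutions exist.
Divide through by 3: 4x ≡ 18 (mod 33).
Find 4^(-1) mod 33 by the extended Euclidean algorithm:
33 = 8 × 4 + 1  ⟹  1 = (1)·33 + (-8)·4
So (-8)·4 ≡ 1 (mod 33), i.e. 4^(-1) ≡ -8 ≡ 25 (mod 33).
x ≡ 25 × 18 = 450 ≡ 21 (mod 33).
Check: 12 × 21 = 252 ≡ 54 (mod 99).
x ≡ 21 (mod 33), giving 3 solutions mod 99.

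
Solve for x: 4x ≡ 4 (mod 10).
x ≡ 1 (mod 5)

gcd(4, 10) = 2, which divides 4, so solutions exist.
Divide through by 2: 2x ≡ 2 (mod 5).
Find 2^(-1) mod 5 by the extended Euclidean algorithm:
5 = 2 × 2 + 1  ⟹  1 = (1)·5 + (-2)·2
So (-2)·2 ≡ 1 (mod 5), i.e. 2^(-1) ≡ -2 ≡ 3 (mod 5).
x ≡ 3 × 2 = 6 ≡ 1 (mod 5).
Check: 4 × 1 = 4 ≡ 4 (mod 10).
x ≡ 1 (mod 5), giving 2 solutions mod 10.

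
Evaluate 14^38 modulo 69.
31

Repeated squaring. Binary of 38 = 100110.
14^1 ≡ 14 (mod 69); 14^2 ≡ 58 (mod 69); 14^4 ≡ 52 (mod 69); 14^8 ≡ 13 (mod 69); 14^16 ≡ 31 (mod 69); 14^32 ≡ 64 (mod 69)
14^38 = 14^2 × 14^4 × 14^32 ≡ 31 (mod 69)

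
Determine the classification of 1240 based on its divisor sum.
abundant

Proper divisors of 1240: sum = 1 + 2 + 4 + 5 + 8 + 10 + 20 + 31 + 40 + 62 + 124 + 155 + 248 + 310 + 620 = 1640
Since 1640 > 1240, 1240 is abundant.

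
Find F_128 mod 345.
186

Matrix identity: Q^n = [[F_(n+1), F_n], [F_n, F_(n-1)]] with Q = [[1,1],[1,0]].
n = 128 = 10000000₂. Square-and-multiply, entries mod 345:
Q^1 = [[1,1],[1,0]]
Q^2 = (Q^1)² = [[2,1],[1,1]]
Q^4 = (Q^2)² = [[5,3],[3,2]]
Q^8 = (Q^4)² = [[34,21],[21,13]]
Q^16 = (Q^8)² = [[217,297],[297,265]]
Q^32 = (Q^16)² = [[58,324],[324,79]]
Q^64 = (Q^32)² = [[10,228],[228,127]]
Q^128 = (Q^64)² = [[334,186],[186,148]]
F_128 mod 345 = Q^128[0][1] = 186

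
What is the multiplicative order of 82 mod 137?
136

137 is prime, so ord(82) divides φ(137) = 136.
Divisors of 136: 1, 2, 4, 8, 17, 34, 68, 136.
Repeated squaring: 82^1 ≡ 82, 82^2 ≡ 11, 82^4 ≡ 121, 82^8 ≡ 119, 82^16 ≡ 50, 82^32 ≡ 34, 82^64 ≡ 60, 82^128 ≡ 38 (mod 137).
Test 82^d mod 137 for each divisor d in increasing order:
82^1 ≡ 82
82^2 ≡ 11
82^4 ≡ 121
82^8 ≡ 119
82^17 = 82^16·82^1 ≡ 127
82^34 = 82^32·82^2 ≡ 100
82^68 = 82^64·82^4 ≡ 136
82^136 = 82^128·82^8 ≡ 1  ← first divisor giving 1
The order is 136.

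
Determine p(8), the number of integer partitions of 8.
22

p(n) counts ways to write n as a sum of positive integers (order ignored).
Examples: 8; 7 + 1; 6 + 2; 6 + 1 + 1; 5 + 3; ... (22 total)
p(8) = 22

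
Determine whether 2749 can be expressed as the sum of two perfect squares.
30² + 43² (a=30, b=43)

Factorization: 2749 = 2749
By Fermat: n is sum of two squares iff every prime p ≡ 3 (mod 4) appears to even power.
All primes ≡ 3 (mod 4) appear to even power.
Search a = 0, 1, 2, … for 2749 - a² a perfect square: first hit at a = 30: 2749 - 900 = 1849 = 43².
2749 = 30² + 43² = 900 + 1849 ✓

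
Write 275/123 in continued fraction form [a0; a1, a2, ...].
[2; 4, 4, 7]

Euclidean algorithm steps:
275 = 2 × 123 + 29
123 = 4 × 29 + 7
29 = 4 × 7 + 1
7 = 7 × 1 + 0
Continued fraction: [2; 4, 4, 7]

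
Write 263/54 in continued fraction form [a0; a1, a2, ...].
[4; 1, 6, 1, 2, 2]

Euclidean algorithm steps:
263 = 4 × 54 + 47
54 = 1 × 47 + 7
47 = 6 × 7 + 5
7 = 1 × 5 + 2
5 = 2 × 2 + 1
2 = 2 × 1 + 0
Continued fraction: [4; 1, 6, 1, 2, 2]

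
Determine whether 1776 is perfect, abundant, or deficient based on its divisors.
abundant

Proper divisors of 1776: sum = 1 + 2 + 3 + 4 + 6 + 8 + 12 + 16 + ... + 296 + 444 + 592 + 888 (19 divisors) = 2936
Since 2936 > 1776, 1776 is abundant.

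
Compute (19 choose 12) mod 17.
0

Using Lucas' theorem:
Write n=19 and k=12 in base 17:
n in base 17: [1, 2]
k in base 17: [0, 12]
C(19,12) mod 17 = ∏ C(n_i, k_i) mod 17
Digit binomials (mod 17): C(1,0) = 1; C(2,12) = 0 (k_i > n_i)
Product: 1 × 0 = 0 ≡ 0 (mod 17)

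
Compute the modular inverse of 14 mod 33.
26

gcd(14, 33) = 1, so the inverse exists.
Extended Euclidean algorithm on (33, 14):
33 = 2 × 14 + 5  ⟹  5 = (1)·33 + (-2)·14
14 = 2 × 5 + 4  ⟹  4 = (-2)·33 + (5)·14
5 = 1 × 4 + 1  ⟹  1 = (3)·33 + (-7)·14
So (-7)·14 ≡ 1 (mod 33), i.e. 14^(-1) ≡ -7 ≡ 26 (mod 33).
Check: 14 × 26 = 364 ≡ 1 (mod 33)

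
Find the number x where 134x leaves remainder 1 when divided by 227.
144

gcd(134, 227) = 1, so the inverse exists.
Extended Euclidean algorithm on (227, 134):
227 = 1 × 134 + 93  ⟹  93 = (1)·227 + (-1)·134
134 = 1 × 93 + 41  ⟹  41 = (-1)·227 + (2)·134
93 = 2 × 41 + 11  ⟹  11 = (3)·227 + (-5)·134
41 = 3 × 11 + 8  ⟹  8 = (-10)·227 + (17)·134
11 = 1 × 8 + 3  ⟹  3 = (13)·227 + (-22)·134
8 = 2 × 3 + 2  ⟹  2 = (-36)·227 + (61)·134
3 = 1 × 2 + 1  ⟹  1 = (49)·227 + (-83)·134
So (-83)·134 ≡ 1 (mod 227), i.e. 134^(-1) ≡ -83 ≡ 144 (mod 227).
Check: 134 × 144 = 19296 ≡ 1 (mod 227)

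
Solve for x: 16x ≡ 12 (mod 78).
x ≡ 30 (mod 39)

gcd(16, 78) = 2, which divides 12, so solutions exist.
Divide through by 2: 8x ≡ 6 (mod 39).
Find 8^(-1) mod 39 by the extended Euclidean algorithm:
39 = 4 × 8 + 7  ⟹  7 = (1)·39 + (-4)·8
8 = 1 × 7 + 1  ⟹  1 = (-1)·39 + (5)·8
So (5)·8 ≡ 1 (mod 39), i.e. 8^(-1) ≡ 5 (mod 39).
x ≡ 5 × 6 = 30 ≡ 30 (mod 39).
Check: 16 × 30 = 480 ≡ 12 (mod 78).
x ≡ 30 (mod 39), giving 2 solutions mod 78.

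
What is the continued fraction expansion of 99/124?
[0; 1, 3, 1, 24]

Euclidean algorithm steps:
99 = 0 × 124 + 99
124 = 1 × 99 + 25
99 = 3 × 25 + 24
25 = 1 × 24 + 1
24 = 24 × 1 + 0
Continued fraction: [0; 1, 3, 1, 24]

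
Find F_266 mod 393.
139

Matrix identity: Q^n = [[F_(n+1), F_n], [F_n, F_(n-1)]] with Q = [[1,1],[1,0]].
n = 266 = 100001010₂. Square-and-multiply, entries mod 393:
Q^1 = [[1,1],[1,0]]
Q^2 = (Q^1)² = [[2,1],[1,1]]
Q^4 = (Q^2)² = [[5,3],[3,2]]
Q^8 = (Q^4)² = [[34,21],[21,13]]
Q^16 = (Q^8)² = [[25,201],[201,217]]
Q^33 = (Q^16)²·Q = [[64,154],[154,303]]
Q^66 = (Q^33)² = [[302,319],[319,376]]
Q^133 = (Q^66)²·Q = [[134,2],[2,132]]
Q^266 = (Q^133)² = [[275,139],[139,136]]
F_266 mod 393 = Q^266[0][1] = 139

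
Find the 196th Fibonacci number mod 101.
98

Matrix identity: Q^n = [[F_(n+1), F_n], [F_n, F_(n-1)]] with Q = [[1,1],[1,0]].
n = 196 = 11000100₂. Square-and-multiply, entries mod 101:
Q^1 = [[1,1],[1,0]]
Q^3 = (Q^1)²·Q = [[3,2],[2,1]]
Q^6 = (Q^3)² = [[13,8],[8,5]]
Q^12 = (Q^6)² = [[31,43],[43,89]]
Q^24 = (Q^12)² = [[83,9],[9,74]]
Q^49 = (Q^24)²·Q = [[0,1],[1,100]]
Q^98 = (Q^49)² = [[1,100],[100,2]]
Q^196 = (Q^98)² = [[2,98],[98,5]]
F_196 mod 101 = Q^196[0][1] = 98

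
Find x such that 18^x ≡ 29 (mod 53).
34

Baby-step giant-step with step n = ⌈√53⌉ = 8.
Baby steps 18^j mod 53 (j:value) for j=0..7: 0:1, 1:18, 2:6, 3:2, 4:36, 5:12, 6:4, 7:19.
Giant-step multiplier: 18^(-8) ≡ 18^(52-8) = 18^44 ≡ 42 (mod 53).
Giant steps γ_i = 29·42^i mod 53: γ_0=29, γ_1=52, γ_2=11, γ_3=38, γ_4=6 (in table at j=2).
x = i·n + j = 4·8 + 2 = 34.
Check: 18^34 ≡ 29 (mod 53).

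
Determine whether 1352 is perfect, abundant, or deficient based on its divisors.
abundant

Proper divisors of 1352: sum = 1 + 2 + 4 + 8 + 13 + 26 + 52 + 104 + 169 + 338 + 676 = 1393
Since 1393 > 1352, 1352 is abundant.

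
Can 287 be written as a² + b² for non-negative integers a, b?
Not possible

Factorization: 287 = 7 × 41
By Fermat: n is sum of two squares iff every prime p ≡ 3 (mod 4) appears to even power.
Prime(s) ≡ 3 (mod 4) with odd exponent: [(7, 1)]
Therefore 287 cannot be expressed as a² + b².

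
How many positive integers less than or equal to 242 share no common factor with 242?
110

242 = 2 × 11^2
φ(n) = n × ∏(1 - 1/p) for each prime p dividing n
φ(242) = 242 × (1 - 1/2) × (1 - 1/11) = 110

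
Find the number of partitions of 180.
684957390936

p(n) counts ways to write n as a sum of positive integers (order ignored).
Euler's pentagonal recurrence: p(k) = p(k-1) + p(k-2) - p(k-5) - p(k-7) + p(k-12) + p(k-15) - ... (offsets j(3j∓1)/2, signs ++--, p(0)=1, p(<0)=0).
DP table for k = 0..179: p(0)=1, p(1)=1, p(2)=2, p(3)=3, p(4)=5, p(5)=7, p(6)=11, p(7)=15, p(8)=22, p(9)=30, p(10)=42, p(11)=56, p(12)=77, p(13)=101, p(14)=135, p(15)=176, p(16)=231, p(17)=297, p(18)=385, p(19)=490, p(20)=627, p(21)=792, p(22)=1002, p(23)=1255, p(24)=1575, p(25)=1958, p(26)=2436, p(27)=3010, p(28)=3718, p(29)=4565, p(30)=5604, p(31)=6842, p(32)=8349, p(33)=10143, p(34)=12310, p(35)=14883, p(36)=17977, p(37)=21637, p(38)=26015, p(39)=31185, p(40)=37338, p(41)=44583, p(42)=53174, p(43)=63261, p(44)=75175, p(45)=89134, p(46)=105558, p(47)=124754, p(48)=147273, p(49)=173525, p(50)=204226, p(51)=239943, p(52)=281589, p(53)=329931, p(54)=386155, p(55)=451276, p(56)=526823, p(57)=614154, p(58)=715220, p(59)=831820, p(60)=966467, p(61)=1121505, p(62)=1300156, p(63)=1505499, p(64)=1741630, p(65)=2012558, p(66)=2323520, p(67)=2679689, p(68)=3087735, p(69)=3554345, p(70)=4087968, p(71)=4697205, p(72)=5392783, p(73)=6185689, p(74)=7089500, p(75)=8118264, p(76)=9289091, p(77)=10619863, p(78)=12132164, p(79)=13848650, p(80)=15796476, p(81)=18004327, p(82)=20506255, p(83)=23338469, p(84)=26543660, p(85)=30167357, p(86)=34262962, p(87)=38887673, p(88)=44108109, p(89)=49995925, p(90)=56634173, p(91)=64112359, p(92)=72533807, p(93)=82010177, p(94)=92669720, p(95)=104651419, p(96)=118114304, p(97)=133230930, p(98)=150198136, p(99)=169229875, p(100)=190569292, p(101)=214481126, p(102)=241265379, p(103)=271248950, p(104)=304801365, p(105)=342325709, p(106)=384276336, p(107)=431149389, p(108)=483502844, p(109)=541946240, p(110)=607163746, p(111)=679903203, p(112)=761002156, p(113)=851376628, p(114)=952050665, p(115)=1064144451, p(116)=1188908248, p(117)=1327710076, p(118)=1482074143, p(119)=1653668665, p(120)=1844349560, p(121)=2056148051, p(122)=2291320912, p(123)=2552338241, p(124)=2841940500, p(125)=3163127352, p(126)=3519222692, p(127)=3913864295, p(128)=4351078600, p(129)=4835271870, p(130)=5371315400, p(131)=5964539504, p(132)=6620830889, p(133)=7346629512, p(134)=8149040695, p(135)=9035836076, p(136)=10015581680, p(137)=11097645016, p(138)=12292341831, p(139)=13610949895, p(140)=15065878135, p(141)=16670689208, p(142)=18440293320, p(143)=20390982757, p(144)=22540654445, p(145)=24908858009, p(146)=27517052599, p(147)=30388671978, p(148)=33549419497, p(149)=37027355200, p(150)=40853235313, p(151)=45060624582, p(152)=49686288421, p(153)=54770336324, p(154)=60356673280, p(155)=66493182097, p(156)=73232243759, p(157)=80630964769, p(158)=88751778802, p(159)=97662728555, p(160)=107438159466, p(161)=118159068427, p(162)=129913904637, p(163)=142798995930, p(164)=156919475295, p(165)=172389800255, p(166)=189334822579, p(167)=207890420102, p(168)=228204732751, p(169)=250438925115, p(170)=274768617130, p(171)=301384802048, p(172)=330495499613, p(173)=362326859895, p(174)=397125074750, p(175)=435157697830, p(176)=476715857290, p(177)=522115831195, p(178)=571701605655, p(179)=625846753120.
Final step: p(180) = p(179) + p(178) - p(175) - p(173) + p(168) + p(165) - p(158) - p(154) + p(145) + p(140) - p(129) - p(123) + p(110) + p(103) - p(88) - p(80) + p(63) + p(54) - p(35) - p(25) + p(4)
= 625846753120 + 571701605655 - 435157697830 - 362326859895 + 228204732751 + 172389800255 - 88751778802 - 60356673280 + 24908858009 + 15065878135 - 4835271870 - 2552338241 + 607163746 + 271248950 - 44108109 - 15796476 + 1505499 + 386155 - 14883 - 1958 + 5
= 684957390936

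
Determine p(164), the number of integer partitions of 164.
156919475295

p(n) counts ways to write n as a sum of positive integers (order ignored).
Euler's pentagonal recurrence: p(k) = p(k-1) + p(k-2) - p(k-5) - p(k-7) + p(k-12) + p(k-15) - ... (offsets j(3j∓1)/2, signs ++--, p(0)=1, p(<0)=0).
DP table for k = 0..163: p(0)=1, p(1)=1, p(2)=2, p(3)=3, p(4)=5, p(5)=7, p(6)=11, p(7)=15, p(8)=22, p(9)=30, p(10)=42, p(11)=56, p(12)=77, p(13)=101, p(14)=135, p(15)=176, p(16)=231, p(17)=297, p(18)=385, p(19)=490, p(20)=627, p(21)=792, p(22)=1002, p(23)=1255, p(24)=1575, p(25)=1958, p(26)=2436, p(27)=3010, p(28)=3718, p(29)=4565, p(30)=5604, p(31)=6842, p(32)=8349, p(33)=10143, p(34)=12310, p(35)=14883, p(36)=17977, p(37)=21637, p(38)=26015, p(39)=31185, p(40)=37338, p(41)=44583, p(42)=53174, p(43)=63261, p(44)=75175, p(45)=89134, p(46)=105558, p(47)=124754, p(48)=147273, p(49)=173525, p(50)=204226, p(51)=239943, p(52)=281589, p(53)=329931, p(54)=386155, p(55)=451276, p(56)=526823, p(57)=614154, p(58)=715220, p(59)=831820, p(60)=966467, p(61)=1121505, p(62)=1300156, p(63)=1505499, p(64)=1741630, p(65)=2012558, p(66)=2323520, p(67)=2679689, p(68)=3087735, p(69)=3554345, p(70)=4087968, p(71)=4697205, p(72)=5392783, p(73)=6185689, p(74)=7089500, p(75)=8118264, p(76)=9289091, p(77)=10619863, p(78)=12132164, p(79)=13848650, p(80)=15796476, p(81)=18004327, p(82)=20506255, p(83)=23338469, p(84)=26543660, p(85)=30167357, p(86)=34262962, p(87)=38887673, p(88)=44108109, p(89)=49995925, p(90)=56634173, p(91)=64112359, p(92)=72533807, p(93)=82010177, p(94)=92669720, p(95)=104651419, p(96)=118114304, p(97)=133230930, p(98)=150198136, p(99)=169229875, p(100)=190569292, p(101)=214481126, p(102)=241265379, p(103)=271248950, p(104)=304801365, p(105)=342325709, p(106)=384276336, p(107)=431149389, p(108)=483502844, p(109)=541946240, p(110)=607163746, p(111)=679903203, p(112)=761002156, p(113)=851376628, p(114)=952050665, p(115)=1064144451, p(116)=1188908248, p(117)=1327710076, p(118)=1482074143, p(119)=1653668665, p(120)=1844349560, p(121)=2056148051, p(122)=2291320912, p(123)=2552338241, p(124)=2841940500, p(125)=3163127352, p(126)=3519222692, p(127)=3913864295, p(128)=4351078600, p(129)=4835271870, p(130)=5371315400, p(131)=5964539504, p(132)=6620830889, p(133)=7346629512, p(134)=8149040695, p(135)=9035836076, p(136)=10015581680, p(137)=11097645016, p(138)=12292341831, p(139)=13610949895, p(140)=15065878135, p(141)=16670689208, p(142)=18440293320, p(143)=20390982757, p(144)=22540654445, p(145)=24908858009, p(146)=27517052599, p(147)=30388671978, p(148)=33549419497, p(149)=37027355200, p(150)=40853235313, p(151)=45060624582, p(152)=49686288421, p(153)=54770336324, p(154)=60356673280, p(155)=66493182097, p(156)=73232243759, p(157)=80630964769, p(158)=88751778802, p(159)=97662728555, p(160)=107438159466, p(161)=118159068427, p(162)=129913904637, p(163)=142798995930.
Final step: p(164) = p(163) + p(162) - p(159) - p(157) + p(152) + p(149) - p(142) - p(138) + p(129) + p(124) - p(113) - p(107) + p(94) + p(87) - p(72) - p(64) + p(47) + p(38) - p(19) - p(9)
= 142798995930 + 129913904637 - 97662728555 - 80630964769 + 49686288421 + 37027355200 - 18440293320 - 12292341831 + 4835271870 + 2841940500 - 851376628 - 431149389 + 92669720 + 38887673 - 5392783 - 1741630 + 124754 + 26015 - 490 - 30
= 156919475295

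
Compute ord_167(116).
83

167 is prime, so ord(116) divides φ(167) = 166.
Divisors of 166: 1, 2, 83, 166.
Repeated squaring: 116^1 ≡ 116, 116^2 ≡ 96, 116^4 ≡ 31, 116^8 ≡ 126, 116^16 ≡ 11, 116^32 ≡ 121, 116^64 ≡ 112, 116^128 ≡ 19 (mod 167).
Test 116^d mod 167 for each divisor d in increasing order:
116^1 ≡ 116
116^2 ≡ 96
116^83 = 116^64·116^16·116^2·116^1 ≡ 1  ← first divisor giving 1
The order is 83.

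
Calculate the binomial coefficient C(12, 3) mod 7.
3

Using Lucas' theorem:
Write n=12 and k=3 in base 7:
n in base 7: [1, 5]
k in base 7: [0, 3]
C(12,3) mod 7 = ∏ C(n_i, k_i) mod 7
Digit binomials (mod 7): C(1,0) = 1; C(5,3) = 10 ≡ 3
Product: 1 × 3 = 3 ≡ 3 (mod 7)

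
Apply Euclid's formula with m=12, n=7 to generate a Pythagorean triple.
(95, 168, 193)

Euclid's formula: a = m² - n², b = 2mn, c = m² + n²
m = 12, n = 7
a = 12² - 7² = 144 - 49 = 95
b = 2 × 12 × 7 = 168
c = 12² + 7² = 144 + 49 = 193
Verification: 95² + 168² = 9025 + 28224 = 37249 = 193² ✓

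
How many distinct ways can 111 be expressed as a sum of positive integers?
679903203

p(n) counts ways to write n as a sum of positive integers (order ignored).
Euler's pentagonal recurrence: p(k) = p(k-1) + p(k-2) - p(k-5) - p(k-7) + p(k-12) + p(k-15) - ... (offsets j(3j∓1)/2, signs ++--, p(0)=1, p(<0)=0).
DP table for k = 0..110: p(0)=1, p(1)=1, p(2)=2, p(3)=3, p(4)=5, p(5)=7, p(6)=11, p(7)=15, p(8)=22, p(9)=30, p(10)=42, p(11)=56, p(12)=77, p(13)=101, p(14)=135, p(15)=176, p(16)=231, p(17)=297, p(18)=385, p(19)=490, p(20)=627, p(21)=792, p(22)=1002, p(23)=1255, p(24)=1575, p(25)=1958, p(26)=2436, p(27)=3010, p(28)=3718, p(29)=4565, p(30)=5604, p(31)=6842, p(32)=8349, p(33)=10143, p(34)=12310, p(35)=14883, p(36)=17977, p(37)=21637, p(38)=26015, p(39)=31185, p(40)=37338, p(41)=44583, p(42)=53174, p(43)=63261, p(44)=75175, p(45)=89134, p(46)=105558, p(47)=124754, p(48)=147273, p(49)=173525, p(50)=204226, p(51)=239943, p(52)=281589, p(53)=329931, p(54)=386155, p(55)=451276, p(56)=526823, p(57)=614154, p(58)=715220, p(59)=831820, p(60)=966467, p(61)=1121505, p(62)=1300156, p(63)=1505499, p(64)=1741630, p(65)=2012558, p(66)=2323520, p(67)=2679689, p(68)=3087735, p(69)=3554345, p(70)=4087968, p(71)=4697205, p(72)=5392783, p(73)=6185689, p(74)=7089500, p(75)=8118264, p(76)=9289091, p(77)=10619863, p(78)=12132164, p(79)=13848650, p(80)=15796476, p(81)=18004327, p(82)=20506255, p(83)=23338469, p(84)=26543660, p(85)=30167357, p(86)=34262962, p(87)=38887673, p(88)=44108109, p(89)=49995925, p(90)=56634173, p(91)=64112359, p(92)=72533807, p(93)=82010177, p(94)=92669720, p(95)=104651419, p(96)=118114304, p(97)=133230930, p(98)=150198136, p(99)=169229875, p(100)=190569292, p(101)=214481126, p(102)=241265379, p(103)=271248950, p(104)=304801365, p(105)=342325709, p(106)=384276336, p(107)=431149389, p(108)=483502844, p(109)=541946240, p(110)=607163746.
Final step: p(111) = p(110) + p(109) - p(106) - p(104) + p(99) + p(96) - p(89) - p(85) + p(76) + p(71) - p(60) - p(54) + p(41) + p(34) - p(19) - p(11)
= 607163746 + 541946240 - 384276336 - 304801365 + 169229875 + 118114304 - 49995925 - 30167357 + 9289091 + 4697205 - 966467 - 386155 + 44583 + 12310 - 490 - 56
= 679903203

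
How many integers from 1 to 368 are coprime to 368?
176

368 = 2^4 × 23
φ(n) = n × ∏(1 - 1/p) for each prime p dividing n
φ(368) = 368 × (1 - 1/2) × (1 - 1/23) = 176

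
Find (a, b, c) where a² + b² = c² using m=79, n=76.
(465, 12008, 12017)

Euclid's formula: a = m² - n², b = 2mn, c = m² + n²
m = 79, n = 76
a = 79² - 76² = 6241 - 5776 = 465
b = 2 × 79 × 76 = 12008
c = 79² + 76² = 6241 + 5776 = 12017
Verification: 465² + 12008² = 216225 + 144192064 = 144408289 = 12017² ✓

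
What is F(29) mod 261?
59

Matrix identity: Q^n = [[F_(n+1), F_n], [F_n, F_(n-1)]] with Q = [[1,1],[1,0]].
n = 29 = 11101₂. Square-and-multiply, entries mod 261:
Q^1 = [[1,1],[1,0]]
Q^3 = (Q^1)²·Q = [[3,2],[2,1]]
Q^7 = (Q^3)²·Q = [[21,13],[13,8]]
Q^14 = (Q^7)² = [[88,116],[116,233]]
Q^29 = (Q^14)²·Q = [[233,59],[59,174]]
F_29 mod 261 = Q^29[0][1] = 59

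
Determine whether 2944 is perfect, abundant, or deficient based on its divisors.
abundant

Proper divisors of 2944: sum = 1 + 2 + 4 + 8 + 16 + 23 + 32 + 46 + 64 + 92 + 128 + 184 + 368 + 736 + 1472 = 3176
Since 3176 > 2944, 2944 is abundant.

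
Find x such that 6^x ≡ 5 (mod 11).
6

Baby-step giant-step with step n = ⌈√11⌉ = 4.
Baby steps 6^j mod 11 (j:value) for j=0..3: 0:1, 1:6, 2:3, 3:7.
Giant-step multiplier: 6^(-4) ≡ 6^(10-4) = 6^6 ≡ 5 (mod 11).
Giant steps γ_i = 5·5^i mod 11: γ_0=5, γ_1=3 (in table at j=2).
x = i·n + j = 1·4 + 2 = 6.
Check: 6^6 ≡ 5 (mod 11).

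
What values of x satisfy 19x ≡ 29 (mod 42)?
x ≡ 17 (mod 42)

gcd(19, 42) = 1, which divides 29, so solutions exist.
Find 19^(-1) mod 42 by the extended Euclidean algorithm:
42 = 2 × 19 + 4  ⟹  4 = (1)·42 + (-2)·19
19 = 4 × 4 + 3  ⟹  3 = (-4)·42 + (9)·19
4 = 1 × 3 + 1  ⟹  1 = (5)·42 + (-11)·19
So (-11)·19 ≡ 1 (mod 42), i.e. 19^(-1) ≡ -11 ≡ 31 (mod 42).
x ≡ 31 × 29 = 899 ≡ 17 (mod 42).
Check: 19 × 17 = 323 ≡ 29 (mod 42).
Unique solution: x ≡ 17 (mod 42)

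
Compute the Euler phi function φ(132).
40

132 = 2^2 × 3 × 11
φ(n) = n × ∏(1 - 1/p) for each prime p dividing n
φ(132) = 132 × (1 - 1/2) × (1 - 1/3) × (1 - 1/11) = 40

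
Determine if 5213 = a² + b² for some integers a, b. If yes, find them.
37² + 62² (a=37, b=62)

Factorization: 5213 = 13 × 401
By Fermat: n is sum of two squares iff every prime p ≡ 3 (mod 4) appears to even power.
All primes ≡ 3 (mod 4) appear to even power.
Search a = 0, 1, 2, … for 5213 - a² a perfect square: first hit at a = 37: 5213 - 1369 = 3844 = 62².
5213 = 37² + 62² = 1369 + 3844 ✓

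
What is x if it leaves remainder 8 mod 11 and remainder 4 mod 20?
184

Using Chinese Remainder Theorem:
M = 11 × 20 = 220
M1 = 20, M2 = 11
y1 = 20^(-1) mod 11 = 5
y2 = 11^(-1) mod 20 = 11
x = (8×20×5 + 4×11×11) mod 220 = 184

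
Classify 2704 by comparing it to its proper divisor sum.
abundant

Proper divisors of 2704: sum = 1 + 2 + 4 + 8 + 13 + 16 + 26 + 52 + 104 + 169 + 208 + 338 + 676 + 1352 = 2969
Since 2969 > 2704, 2704 is abundant.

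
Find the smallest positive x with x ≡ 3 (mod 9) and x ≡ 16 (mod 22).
192

Using Chinese Remainder Theorem:
M = 9 × 22 = 198
M1 = 22, M2 = 9
y1 = 22^(-1) mod 9 = 7
y2 = 9^(-1) mod 22 = 5
x = (3×22×7 + 16×9×5) mod 198 = 192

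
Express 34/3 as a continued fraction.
[11; 3]

Euclidean algorithm steps:
34 = 11 × 3 + 1
3 = 3 × 1 + 0
Continued fraction: [11; 3]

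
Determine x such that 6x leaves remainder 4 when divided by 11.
x ≡ 8 (mod 11)

gcd(6, 11) = 1, which divides 4, so solutions exist.
Find 6^(-1) mod 11 by the extended Euclidean algorithm:
11 = 1 × 6 + 5  ⟹  5 = (1)·11 + (-1)·6
6 = 1 × 5 + 1  ⟹  1 = (-1)·11 + (2)·6
So (2)·6 ≡ 1 (mod 11), i.e. 6^(-1) ≡ 2 (mod 11).
x ≡ 2 × 4 = 8 ≡ 8 (mod 11).
Check: 6 × 8 = 48 ≡ 4 (mod 11).
Unique solution: x ≡ 8 (mod 11)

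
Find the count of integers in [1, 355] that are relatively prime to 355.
280

355 = 5 × 71
φ(n) = n × ∏(1 - 1/p) for each prime p dividing n
φ(355) = 355 × (1 - 1/5) × (1 - 1/71) = 280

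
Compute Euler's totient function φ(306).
96

306 = 2 × 3^2 × 17
φ(n) = n × ∏(1 - 1/p) for each prime p dividing n
φ(306) = 306 × (1 - 1/2) × (1 - 1/3) × (1 - 1/17) = 96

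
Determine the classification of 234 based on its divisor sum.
abundant

Proper divisors of 234: sum = 1 + 2 + 3 + 6 + 9 + 13 + 18 + 26 + 39 + 78 + 117 = 312
Since 312 > 234, 234 is abundant.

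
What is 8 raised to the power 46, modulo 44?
36

Repeated squaring. Binary of 46 = 101110.
8^1 ≡ 8 (mod 44); 8^2 ≡ 20 (mod 44); 8^4 ≡ 4 (mod 44); 8^8 ≡ 16 (mod 44); 8^16 ≡ 36 (mod 44); 8^32 ≡ 20 (mod 44)
8^46 = 8^2 × 8^4 × 8^8 × 8^32 ≡ 36 (mod 44)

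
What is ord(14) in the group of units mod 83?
82

83 is prime, so ord(14) divides φ(83) = 82.
Divisors of 82: 1, 2, 41, 82.
Repeated squaring: 14^1 ≡ 14, 14^2 ≡ 30, 14^4 ≡ 70, 14^8 ≡ 3, 14^16 ≡ 9, 14^32 ≡ 81, 14^64 ≡ 4 (mod 83).
Test 14^d mod 83 for each divisor d in increasing order:
14^1 ≡ 14
14^2 ≡ 30
14^41 = 14^32·14^8·14^1 ≡ 82
14^82 = 14^64·14^16·14^2 ≡ 1  ← first divisor giving 1
The order is 82.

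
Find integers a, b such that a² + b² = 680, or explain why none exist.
2² + 26² (a=2, b=26)

Factorization: 680 = 2^3 × 5 × 17
By Fermat: n is sum of two squares iff every prime p ≡ 3 (mod 4) appears to even power.
All primes ≡ 3 (mod 4) appear to even power.
Search a = 0, 1, 2, … for 680 - a² a perfect square: first hit at a = 2: 680 - 4 = 676 = 26².
680 = 2² + 26² = 4 + 676 ✓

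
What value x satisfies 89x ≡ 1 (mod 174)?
131

gcd(89, 174) = 1, so the inverse exists.
Extended Euclidean algorithm on (174, 89):
174 = 1 × 89 + 85  ⟹  85 = (1)·174 + (-1)·89
89 = 1 × 85 + 4  ⟹  4 = (-1)·174 + (2)·89
85 = 21 × 4 + 1  ⟹  1 = (22)·174 + (-43)·89
So (-43)·89 ≡ 1 (mod 174), i.e. 89^(-1) ≡ -43 ≡ 131 (mod 174).
Check: 89 × 131 = 11659 ≡ 1 (mod 174)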